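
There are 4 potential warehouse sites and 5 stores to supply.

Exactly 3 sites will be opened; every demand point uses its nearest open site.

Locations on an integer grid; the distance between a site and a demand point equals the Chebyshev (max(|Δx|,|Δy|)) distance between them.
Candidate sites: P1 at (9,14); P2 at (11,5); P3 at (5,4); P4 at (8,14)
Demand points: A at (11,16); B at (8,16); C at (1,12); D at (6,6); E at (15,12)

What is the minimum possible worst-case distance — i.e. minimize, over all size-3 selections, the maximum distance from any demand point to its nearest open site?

7

Open {P1, P2, P4}.
  Farthest demand point is C at distance 7 (to P4); all others are ≤ 7.
With {P1, P3, P4} the worst case is 7.
With {P2, P3, P4} the worst case is 7.
No size-3 selection achieves below 7.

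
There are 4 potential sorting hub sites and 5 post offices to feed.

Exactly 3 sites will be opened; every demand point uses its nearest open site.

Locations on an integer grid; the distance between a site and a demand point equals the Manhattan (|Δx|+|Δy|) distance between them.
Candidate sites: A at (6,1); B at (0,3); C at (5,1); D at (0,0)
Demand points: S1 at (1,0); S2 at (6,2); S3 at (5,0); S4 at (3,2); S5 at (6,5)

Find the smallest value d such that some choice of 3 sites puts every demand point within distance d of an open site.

Open {A, B, C}.
  Farthest demand point is S1 at distance 4 (to B); all others are ≤ 4.
With {A, B, D} the worst case is 4.
With {A, C, D} the worst case is 4.
No size-3 selection achieves below 4.

4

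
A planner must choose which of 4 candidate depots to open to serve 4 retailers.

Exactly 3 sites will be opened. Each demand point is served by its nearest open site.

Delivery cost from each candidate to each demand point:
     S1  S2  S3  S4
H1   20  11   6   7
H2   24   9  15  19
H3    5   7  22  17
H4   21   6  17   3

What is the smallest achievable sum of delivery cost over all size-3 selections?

20

Open {H1, H3, H4}.
  S1→H3 5, S2→H4 6, S3→H1 6, S4→H4 3  ⇒ total 20.
Compare {H1, H2, H3}: total 25.
Compare {H2, H3, H4}: total 29.
No size-3 selection does better; minimum is 20.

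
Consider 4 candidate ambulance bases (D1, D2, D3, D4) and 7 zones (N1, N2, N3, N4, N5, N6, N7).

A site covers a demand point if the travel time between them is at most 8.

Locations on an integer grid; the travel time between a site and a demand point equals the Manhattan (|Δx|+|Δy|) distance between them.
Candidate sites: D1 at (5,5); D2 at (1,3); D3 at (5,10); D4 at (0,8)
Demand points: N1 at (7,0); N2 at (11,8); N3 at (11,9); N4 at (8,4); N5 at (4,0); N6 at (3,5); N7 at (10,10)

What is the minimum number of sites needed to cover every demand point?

2

Coverage sets (demand points within 8 of each site):
  D1: {N1, N4, N5, N6}
  D2: {N4, N5, N6}
  D3: {N2, N3, N6, N7}
  D4: {N6}
No single site covers all 7 demand points.
But {D1, D3} covers everything, so the minimum is 2.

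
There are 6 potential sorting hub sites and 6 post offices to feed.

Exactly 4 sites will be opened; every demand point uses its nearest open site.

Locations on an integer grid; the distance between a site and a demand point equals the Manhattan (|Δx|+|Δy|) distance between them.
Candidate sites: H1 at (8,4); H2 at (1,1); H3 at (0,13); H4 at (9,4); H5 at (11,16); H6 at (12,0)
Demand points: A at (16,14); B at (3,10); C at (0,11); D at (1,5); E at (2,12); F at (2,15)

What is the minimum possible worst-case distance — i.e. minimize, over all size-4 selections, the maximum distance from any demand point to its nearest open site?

Open {H1, H2, H3, H5}.
  Farthest demand point is A at distance 7 (to H5); all others are ≤ 7.
With {H2, H3, H4, H5} the worst case is 7.
With {H2, H3, H5, H6} the worst case is 7.
No size-4 selection achieves below 7.

7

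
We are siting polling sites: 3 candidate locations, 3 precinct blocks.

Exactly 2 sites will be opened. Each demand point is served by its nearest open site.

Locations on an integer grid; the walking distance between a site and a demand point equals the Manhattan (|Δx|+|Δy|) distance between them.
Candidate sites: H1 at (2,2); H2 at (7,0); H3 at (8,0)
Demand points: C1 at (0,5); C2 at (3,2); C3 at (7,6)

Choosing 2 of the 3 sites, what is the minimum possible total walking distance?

12

Open {H1, H2}.
  C1→H1 5, C2→H1 1, C3→H2 6  ⇒ total 12.
Compare {H1, H3}: total 13.
Compare {H2, H3}: total 24.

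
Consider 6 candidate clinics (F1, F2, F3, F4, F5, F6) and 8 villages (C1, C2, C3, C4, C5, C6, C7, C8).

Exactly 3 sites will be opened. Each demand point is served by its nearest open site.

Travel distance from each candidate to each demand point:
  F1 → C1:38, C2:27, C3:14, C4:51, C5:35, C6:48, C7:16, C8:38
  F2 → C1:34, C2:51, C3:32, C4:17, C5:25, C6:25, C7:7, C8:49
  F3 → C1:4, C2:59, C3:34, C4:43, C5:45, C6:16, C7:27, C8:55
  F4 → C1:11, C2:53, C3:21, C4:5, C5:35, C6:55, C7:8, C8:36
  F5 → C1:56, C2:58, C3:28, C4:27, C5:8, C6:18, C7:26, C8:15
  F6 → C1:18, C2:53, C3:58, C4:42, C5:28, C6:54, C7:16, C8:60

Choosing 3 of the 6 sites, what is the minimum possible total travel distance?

106

Open {F1, F4, F5}.
  C1→F4 11, C2→F1 27, C3→F1 14, C4→F4 5, C5→F5 8, C6→F5 18, C7→F4 8, C8→F5 15  ⇒ total 106.
Compare {F1, F3, F5}: total 127.
Compare {F3, F4, F5}: total 130.
No size-3 selection does better; minimum is 106.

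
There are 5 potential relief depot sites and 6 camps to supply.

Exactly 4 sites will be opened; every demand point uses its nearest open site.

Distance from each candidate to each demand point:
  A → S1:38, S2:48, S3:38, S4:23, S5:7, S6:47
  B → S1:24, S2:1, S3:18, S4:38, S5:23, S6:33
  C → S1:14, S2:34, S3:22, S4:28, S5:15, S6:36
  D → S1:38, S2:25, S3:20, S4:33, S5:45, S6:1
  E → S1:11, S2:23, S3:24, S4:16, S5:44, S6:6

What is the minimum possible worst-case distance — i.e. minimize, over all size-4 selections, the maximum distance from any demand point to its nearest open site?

Open {A, B, C, E}.
  Farthest demand point is S3 at distance 18 (to B); all others are ≤ 18.
With {A, B, D, E} the worst case is 18.
With {B, C, D, E} the worst case is 18.
No size-4 selection achieves below 18.

18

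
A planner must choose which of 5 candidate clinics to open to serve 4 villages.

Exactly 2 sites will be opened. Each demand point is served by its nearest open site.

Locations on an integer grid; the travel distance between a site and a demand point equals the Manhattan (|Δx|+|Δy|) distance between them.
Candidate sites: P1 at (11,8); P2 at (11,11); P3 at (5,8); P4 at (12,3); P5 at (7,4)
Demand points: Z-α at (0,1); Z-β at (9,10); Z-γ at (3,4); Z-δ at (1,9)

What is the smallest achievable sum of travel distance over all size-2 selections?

Open {P3, P5}.
  Z-α→P5 10, Z-β→P3 6, Z-γ→P5 4, Z-δ→P3 5  ⇒ total 25.
Compare {P2, P3}: total 26.
Compare {P1, P3}: total 27.
No size-2 selection does better; minimum is 25.

25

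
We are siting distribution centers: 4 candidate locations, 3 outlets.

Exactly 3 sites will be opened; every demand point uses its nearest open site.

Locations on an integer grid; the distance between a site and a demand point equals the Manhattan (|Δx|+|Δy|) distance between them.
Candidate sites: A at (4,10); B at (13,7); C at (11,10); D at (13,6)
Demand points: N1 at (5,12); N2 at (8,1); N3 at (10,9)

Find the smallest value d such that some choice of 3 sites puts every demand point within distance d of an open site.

Open {A, B, D}.
  Farthest demand point is N2 at distance 10 (to D); all others are ≤ 10.
With {A, C, D} the worst case is 10.
With {B, C, D} the worst case is 10.
No size-3 selection achieves below 10.

10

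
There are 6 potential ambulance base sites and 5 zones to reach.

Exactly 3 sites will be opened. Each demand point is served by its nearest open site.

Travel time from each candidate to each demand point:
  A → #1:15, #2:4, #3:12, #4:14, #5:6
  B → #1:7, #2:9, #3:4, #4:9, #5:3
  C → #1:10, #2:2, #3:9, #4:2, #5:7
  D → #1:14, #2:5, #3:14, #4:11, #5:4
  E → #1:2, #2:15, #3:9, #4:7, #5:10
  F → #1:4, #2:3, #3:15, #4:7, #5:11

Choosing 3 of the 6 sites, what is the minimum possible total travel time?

13

Open {B, C, E}.
  #1→E 2, #2→C 2, #3→B 4, #4→C 2, #5→B 3  ⇒ total 13.
Compare {B, C, F}: total 15.
Compare {A, B, C}: total 18.
No size-3 selection does better; minimum is 13.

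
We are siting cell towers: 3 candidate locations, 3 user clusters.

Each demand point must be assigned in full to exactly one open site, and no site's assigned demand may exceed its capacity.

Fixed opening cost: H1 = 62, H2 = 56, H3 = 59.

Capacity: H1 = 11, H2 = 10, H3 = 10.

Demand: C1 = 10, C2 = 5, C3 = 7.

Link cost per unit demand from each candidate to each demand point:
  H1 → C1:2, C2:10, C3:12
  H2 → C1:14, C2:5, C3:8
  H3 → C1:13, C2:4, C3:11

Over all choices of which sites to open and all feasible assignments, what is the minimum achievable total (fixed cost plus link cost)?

Open {H1, H2, H3}; cheapest assignment that respects the capacities:
  H1 (cap 11, load 10): C1 — cost 10×2 = 20
  H2 (cap 10, load 7): C3 — cost 7×8 = 56
  H3 (cap 10, load 5): C2 — cost 5×4 = 20
  Shipping 96, fixed 177 → total 273.
  Any other capacity-feasible assignment to {H1, H2, H3} ships for at least 96.
Total demand is 22 and no other set of sites has combined capacity ≥ 22, so {H1, H2, H3} is the only feasible choice of open sites. Minimum: 273.

273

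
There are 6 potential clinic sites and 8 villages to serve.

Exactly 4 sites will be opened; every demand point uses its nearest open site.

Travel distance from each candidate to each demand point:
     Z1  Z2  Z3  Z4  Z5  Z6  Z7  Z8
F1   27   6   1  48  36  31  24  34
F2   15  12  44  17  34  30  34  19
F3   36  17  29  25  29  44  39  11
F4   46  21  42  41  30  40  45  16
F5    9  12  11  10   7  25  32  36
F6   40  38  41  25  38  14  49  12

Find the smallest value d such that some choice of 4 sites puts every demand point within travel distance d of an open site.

24

Open {F1, F2, F5, F6}.
  Farthest demand point is Z7 at travel distance 24 (to F1); all others are ≤ 24.
With {F1, F3, F5, F6} the worst case is 24.
With {F1, F4, F5, F6} the worst case is 24.
No size-4 selection achieves below 24.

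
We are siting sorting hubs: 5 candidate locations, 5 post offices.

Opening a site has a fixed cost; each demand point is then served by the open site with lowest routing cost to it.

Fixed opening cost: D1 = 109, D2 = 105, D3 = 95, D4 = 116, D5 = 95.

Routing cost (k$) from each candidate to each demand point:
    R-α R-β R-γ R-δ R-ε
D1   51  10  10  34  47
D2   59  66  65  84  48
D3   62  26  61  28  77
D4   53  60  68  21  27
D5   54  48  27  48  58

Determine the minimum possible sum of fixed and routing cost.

Open {D1}: assign each demand point to its cheapest open site.
  R-α→D1 51, R-β→D1 10, R-γ→D1 10, R-δ→D1 34, R-ε→D1 47
  routing cost 152, fixed 109 → total 261.
Compare {D5}: routing cost 235 + fixed 95 = 330.
Compare {D1, D4}: routing cost 119 + fixed 225 = 344.
Compare {D4}: routing cost 229 + fixed 116 = 345.
All other subsets cost ≥ 330. Minimum total cost: 261.

261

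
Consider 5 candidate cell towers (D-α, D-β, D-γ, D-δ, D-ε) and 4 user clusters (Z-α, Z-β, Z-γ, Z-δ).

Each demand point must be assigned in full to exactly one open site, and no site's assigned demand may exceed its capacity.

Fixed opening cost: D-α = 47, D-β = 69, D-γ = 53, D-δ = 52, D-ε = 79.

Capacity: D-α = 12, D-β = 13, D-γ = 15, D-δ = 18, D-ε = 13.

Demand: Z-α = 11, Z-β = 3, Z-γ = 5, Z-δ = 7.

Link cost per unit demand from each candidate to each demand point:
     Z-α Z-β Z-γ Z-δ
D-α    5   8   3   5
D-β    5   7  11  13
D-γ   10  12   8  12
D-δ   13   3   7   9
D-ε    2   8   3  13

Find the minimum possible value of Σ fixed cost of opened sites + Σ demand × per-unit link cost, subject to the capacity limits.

Open {D-α, D-δ, D-ε}; cheapest assignment that respects the capacities:
  D-α (cap 12, load 12): Z-γ, Z-δ — cost 5×3 + 7×5 = 50
  D-δ (cap 18, load 3): Z-β — cost 3×3 = 9
  D-ε (cap 13, load 11): Z-α — cost 11×2 = 22
  Shipping 81, fixed 178 → total 259.
  Any other capacity-feasible assignment to {D-α, D-δ, D-ε} ships for at least 81.
Compare {D-δ, D-ε}: its best feasible assignment gives total 260.
Compare {D-α, D-δ}: its best feasible assignment gives total 261.
Every other set of open sites that can feasibly serve all demand totals ≥ 260 even under its best assignment. Minimum: 259.

259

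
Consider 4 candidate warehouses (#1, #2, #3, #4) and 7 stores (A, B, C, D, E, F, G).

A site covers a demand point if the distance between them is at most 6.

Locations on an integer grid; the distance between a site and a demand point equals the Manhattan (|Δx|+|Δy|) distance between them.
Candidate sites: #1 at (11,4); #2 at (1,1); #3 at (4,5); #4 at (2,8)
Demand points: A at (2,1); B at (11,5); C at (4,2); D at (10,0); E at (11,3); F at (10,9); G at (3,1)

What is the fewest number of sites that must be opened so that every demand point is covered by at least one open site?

2

Coverage sets (demand points within 6 of each site):
  #1: {B, D, E, F}
  #2: {A, C, G}
  #3: {A, C, G}
  #4: {}
No single site covers all 7 demand points.
But {#1, #2} covers everything, so the minimum is 2.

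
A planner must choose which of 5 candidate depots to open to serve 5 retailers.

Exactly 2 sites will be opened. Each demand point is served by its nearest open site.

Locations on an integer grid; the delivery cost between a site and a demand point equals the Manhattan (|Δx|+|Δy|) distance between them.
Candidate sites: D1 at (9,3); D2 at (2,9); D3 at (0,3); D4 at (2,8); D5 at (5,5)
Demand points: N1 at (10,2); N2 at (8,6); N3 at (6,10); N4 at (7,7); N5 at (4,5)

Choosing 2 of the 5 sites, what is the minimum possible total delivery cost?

17

Open {D1, D5}.
  N1→D1 2, N2→D1 4, N3→D5 6, N4→D5 4, N5→D5 1  ⇒ total 17.
Compare {D2, D5}: total 22.
Compare {D1, D2}: total 23.
No size-2 selection does better; minimum is 17.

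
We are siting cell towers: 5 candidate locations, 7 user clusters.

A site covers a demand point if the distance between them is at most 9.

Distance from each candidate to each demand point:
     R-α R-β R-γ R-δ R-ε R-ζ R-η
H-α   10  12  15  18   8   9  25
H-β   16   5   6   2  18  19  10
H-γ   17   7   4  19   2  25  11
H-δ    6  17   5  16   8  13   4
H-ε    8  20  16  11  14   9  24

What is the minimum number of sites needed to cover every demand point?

Coverage sets (demand points within 9 of each site):
  H-α: {R-ε, R-ζ}
  H-β: {R-β, R-γ, R-δ}
  H-γ: {R-β, R-γ, R-ε}
  H-δ: {R-α, R-γ, R-ε, R-η}
  H-ε: {R-α, R-ζ}
No 2 sites suffice: every size-2 union leaves at least one demand point uncovered.
But {H-α, H-β, H-δ} covers everything, so the minimum is 3.

3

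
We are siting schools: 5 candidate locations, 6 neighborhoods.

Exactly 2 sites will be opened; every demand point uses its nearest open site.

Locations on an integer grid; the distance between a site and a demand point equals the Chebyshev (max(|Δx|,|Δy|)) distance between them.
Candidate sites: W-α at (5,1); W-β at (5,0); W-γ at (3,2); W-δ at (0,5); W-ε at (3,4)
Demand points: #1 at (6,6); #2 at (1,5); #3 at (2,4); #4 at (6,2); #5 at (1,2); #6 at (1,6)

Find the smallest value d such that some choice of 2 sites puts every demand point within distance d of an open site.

Open {W-α, W-ε}.
  Farthest demand point is #1 at distance 3 (to W-ε); all others are ≤ 3.
With {W-β, W-ε} the worst case is 3.
With {W-γ, W-ε} the worst case is 3.
No size-2 selection achieves below 3.

3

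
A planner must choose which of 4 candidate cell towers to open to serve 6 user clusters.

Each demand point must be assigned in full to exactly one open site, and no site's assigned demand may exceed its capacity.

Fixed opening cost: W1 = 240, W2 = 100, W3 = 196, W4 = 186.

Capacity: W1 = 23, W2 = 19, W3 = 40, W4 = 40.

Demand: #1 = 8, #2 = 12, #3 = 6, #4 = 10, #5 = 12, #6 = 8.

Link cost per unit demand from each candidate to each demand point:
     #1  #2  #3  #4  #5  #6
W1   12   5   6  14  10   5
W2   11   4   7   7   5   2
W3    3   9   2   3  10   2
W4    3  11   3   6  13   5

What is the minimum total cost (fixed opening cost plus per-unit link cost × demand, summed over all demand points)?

576

Open {W2, W3}; cheapest assignment that respects the capacities:
  W2 (cap 19, load 18): #2, #3 — cost 12×4 + 6×7 = 90
  W3 (cap 40, load 38): #1, #4, #5, #6 — cost 8×3 + 10×3 + 12×10 + 8×2 = 190
  Shipping 280, fixed 296 → total 576.
  Any other capacity-feasible assignment to {W2, W3} ships for at least 280.
Compare {W2, W4}: its best feasible assignment gives total 644.
Compare {W3, W4}: its best feasible assignment gives total 716.
Every other set of open sites that can feasibly serve all demand totals ≥ 644 even under its best assignment. Minimum: 576.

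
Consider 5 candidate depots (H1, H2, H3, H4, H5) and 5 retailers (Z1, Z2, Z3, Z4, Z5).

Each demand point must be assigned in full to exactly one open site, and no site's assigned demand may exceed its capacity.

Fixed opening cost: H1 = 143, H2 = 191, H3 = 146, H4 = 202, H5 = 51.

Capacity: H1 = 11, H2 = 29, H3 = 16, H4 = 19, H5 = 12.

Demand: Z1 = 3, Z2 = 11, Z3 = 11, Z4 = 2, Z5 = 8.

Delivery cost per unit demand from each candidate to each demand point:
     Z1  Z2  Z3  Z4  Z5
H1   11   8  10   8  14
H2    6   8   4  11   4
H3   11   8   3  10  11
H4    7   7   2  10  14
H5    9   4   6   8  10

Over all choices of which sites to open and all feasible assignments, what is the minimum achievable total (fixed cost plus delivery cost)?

402

Open {H2, H5}; cheapest assignment that respects the capacities:
  H2 (cap 29, load 24): Z1, Z3, Z4, Z5 — cost 3×6 + 11×4 + 2×11 + 8×4 = 116
  H5 (cap 12, load 11): Z2 — cost 11×4 = 44
  Shipping 160, fixed 242 → total 402.
  Any other capacity-feasible assignment to {H2, H5} ships for at least 160.
Compare {H2, H3}: its best feasible assignment gives total 528.
Compare {H2, H3, H5}: its best feasible assignment gives total 535.
Every other set of open sites that can feasibly serve all demand totals ≥ 528 even under its best assignment. Minimum: 402.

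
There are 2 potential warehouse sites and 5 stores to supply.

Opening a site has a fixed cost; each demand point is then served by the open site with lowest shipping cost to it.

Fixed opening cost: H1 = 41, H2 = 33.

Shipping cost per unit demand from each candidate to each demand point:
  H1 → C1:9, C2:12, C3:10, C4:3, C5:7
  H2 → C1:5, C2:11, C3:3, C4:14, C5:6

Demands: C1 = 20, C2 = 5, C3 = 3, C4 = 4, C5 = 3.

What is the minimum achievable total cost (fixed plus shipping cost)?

268

Open {H1, H2}: assign each demand point to its cheapest open site.
  C1→H2 20×5=100, C2→H2 5×11=55, C3→H2 3×3=9, C4→H1 4×3=12, C5→H2 3×6=18
  shipping cost 194, fixed 74 → total 268.
Compare {H2}: shipping cost 238 + fixed 33 = 271.
Compare {H1}: shipping cost 303 + fixed 41 = 344.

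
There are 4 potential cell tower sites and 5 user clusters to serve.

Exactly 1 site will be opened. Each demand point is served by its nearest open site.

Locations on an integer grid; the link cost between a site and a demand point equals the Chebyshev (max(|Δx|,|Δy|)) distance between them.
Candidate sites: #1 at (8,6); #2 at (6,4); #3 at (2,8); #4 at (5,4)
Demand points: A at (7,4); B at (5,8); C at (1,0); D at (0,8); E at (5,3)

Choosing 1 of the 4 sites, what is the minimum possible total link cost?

Open {#4}.
  A→#4 2, B→#4 4, C→#4 4, D→#4 5, E→#4 1  ⇒ total 16.
Compare {#2}: total 17.
Compare {#1}: total 23.
No size-1 selection does better; minimum is 16.

16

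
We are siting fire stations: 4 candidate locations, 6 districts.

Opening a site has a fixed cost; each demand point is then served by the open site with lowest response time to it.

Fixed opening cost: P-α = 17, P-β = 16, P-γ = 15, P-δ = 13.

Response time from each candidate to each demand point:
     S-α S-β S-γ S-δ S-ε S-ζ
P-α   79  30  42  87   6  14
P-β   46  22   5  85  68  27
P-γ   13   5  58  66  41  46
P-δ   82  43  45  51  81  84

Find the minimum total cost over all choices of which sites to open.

Open {P-α, P-β, P-γ, P-δ}: assign each demand point to its cheapest open site.
  S-α→P-γ 13, S-β→P-γ 5, S-γ→P-β 5, S-δ→P-δ 51, S-ε→P-α 6, S-ζ→P-α 14
  response time 94, fixed 61 → total 155.
Compare {P-α, P-β, P-γ}: response time 109 + fixed 48 = 157.
Compare {P-α, P-γ, P-δ}: response time 131 + fixed 45 = 176.
Compare {P-α, P-γ}: response time 146 + fixed 32 = 178.
All other subsets cost ≥ 157. Minimum total cost: 155.

155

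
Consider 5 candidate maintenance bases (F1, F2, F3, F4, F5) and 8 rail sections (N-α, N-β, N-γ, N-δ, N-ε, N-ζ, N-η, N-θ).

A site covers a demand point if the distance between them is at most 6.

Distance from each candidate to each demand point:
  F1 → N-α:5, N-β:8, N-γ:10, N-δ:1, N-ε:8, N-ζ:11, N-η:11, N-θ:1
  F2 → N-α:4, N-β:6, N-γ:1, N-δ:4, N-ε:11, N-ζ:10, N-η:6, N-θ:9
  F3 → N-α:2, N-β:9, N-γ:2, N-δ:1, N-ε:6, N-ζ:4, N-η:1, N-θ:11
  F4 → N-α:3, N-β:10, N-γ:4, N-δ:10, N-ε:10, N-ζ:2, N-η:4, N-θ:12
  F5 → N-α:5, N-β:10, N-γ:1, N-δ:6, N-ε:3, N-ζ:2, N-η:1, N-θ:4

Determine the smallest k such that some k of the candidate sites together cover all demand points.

Coverage sets (demand points within 6 of each site):
  F1: {N-α, N-δ, N-θ}
  F2: {N-α, N-β, N-γ, N-δ, N-η}
  F3: {N-α, N-γ, N-δ, N-ε, N-ζ, N-η}
  F4: {N-α, N-γ, N-ζ, N-η}
  F5: {N-α, N-γ, N-δ, N-ε, N-ζ, N-η, N-θ}
No single site covers all 8 demand points.
But {F2, F5} covers everything, so the minimum is 2.

2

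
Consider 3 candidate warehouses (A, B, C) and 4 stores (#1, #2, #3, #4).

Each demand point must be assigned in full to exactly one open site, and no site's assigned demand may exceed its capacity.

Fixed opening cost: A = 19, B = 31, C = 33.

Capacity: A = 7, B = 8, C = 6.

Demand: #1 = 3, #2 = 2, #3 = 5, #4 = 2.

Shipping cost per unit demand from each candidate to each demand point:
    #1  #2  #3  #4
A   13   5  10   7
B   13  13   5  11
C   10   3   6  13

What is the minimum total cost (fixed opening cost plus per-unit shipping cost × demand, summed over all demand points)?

Open {A, B}; cheapest assignment that respects the capacities:
  A (cap 7, load 7): #1, #2, #4 — cost 3×13 + 2×5 + 2×7 = 63
  B (cap 8, load 5): #3 — cost 5×5 = 25
  Shipping 88, fixed 50 → total 138.
  Any other capacity-feasible assignment to {A, B} ships for at least 88.
Compare {A, C}: its best feasible assignment gives total 145.
Compare {B, C}: its best feasible assignment gives total 147.
Every other set of open sites that can feasibly serve all demand totals ≥ 145 even under its best assignment. Minimum: 138.

138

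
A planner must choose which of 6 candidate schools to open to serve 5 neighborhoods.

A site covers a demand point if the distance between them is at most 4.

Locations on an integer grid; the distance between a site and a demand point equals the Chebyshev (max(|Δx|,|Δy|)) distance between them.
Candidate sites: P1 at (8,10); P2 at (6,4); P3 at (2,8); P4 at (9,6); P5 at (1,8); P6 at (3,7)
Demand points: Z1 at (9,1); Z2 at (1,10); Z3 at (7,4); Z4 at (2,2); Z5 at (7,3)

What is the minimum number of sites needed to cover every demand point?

Coverage sets (demand points within 4 of each site):
  P1: {}
  P2: {Z1, Z3, Z4, Z5}
  P3: {Z2}
  P4: {Z3, Z5}
  P5: {Z2}
  P6: {Z2, Z3, Z5}
No single site covers all 5 demand points.
But {P2, P3} covers everything, so the minimum is 2.

2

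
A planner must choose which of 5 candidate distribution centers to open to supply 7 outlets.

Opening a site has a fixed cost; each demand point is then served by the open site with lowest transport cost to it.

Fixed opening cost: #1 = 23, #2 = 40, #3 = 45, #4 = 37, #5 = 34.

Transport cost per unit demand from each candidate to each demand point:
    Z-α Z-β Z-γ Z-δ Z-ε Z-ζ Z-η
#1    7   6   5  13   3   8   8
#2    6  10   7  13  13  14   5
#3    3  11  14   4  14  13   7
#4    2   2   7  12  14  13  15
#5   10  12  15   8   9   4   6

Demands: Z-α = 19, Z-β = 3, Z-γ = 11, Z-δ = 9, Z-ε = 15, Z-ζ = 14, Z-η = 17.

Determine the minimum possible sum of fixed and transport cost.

Open {#1, #4, #5}: assign each demand point to its cheapest open site.
  Z-α→#4 19×2=38, Z-β→#4 3×2=6, Z-γ→#1 11×5=55, Z-δ→#5 9×8=72, Z-ε→#1 15×3=45, Z-ζ→#5 14×4=56, Z-η→#5 17×6=102
  transport cost 374, fixed 94 → total 468.
Compare {#1, #3, #5}: transport cost 369 + fixed 102 = 471.
Compare {#1, #3, #4, #5}: transport cost 338 + fixed 139 = 477.
Compare {#1, #2, #4, #5}: transport cost 357 + fixed 134 = 491.
All other subsets cost ≥ 471. Minimum total cost: 468.

468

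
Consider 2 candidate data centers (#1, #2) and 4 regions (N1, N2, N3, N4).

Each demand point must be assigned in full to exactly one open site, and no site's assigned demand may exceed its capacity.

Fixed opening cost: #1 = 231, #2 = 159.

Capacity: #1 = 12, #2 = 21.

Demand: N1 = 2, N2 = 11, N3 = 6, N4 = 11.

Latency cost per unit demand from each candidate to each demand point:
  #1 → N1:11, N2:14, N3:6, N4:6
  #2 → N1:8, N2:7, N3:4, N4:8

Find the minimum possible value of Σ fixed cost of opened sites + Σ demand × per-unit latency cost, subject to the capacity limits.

Open {#1, #2}; cheapest assignment that respects the capacities:
  #1 (cap 12, load 11): N4 — cost 11×6 = 66
  #2 (cap 21, load 19): N1, N2, N3 — cost 2×8 + 11×7 + 6×4 = 117
  Shipping 183, fixed 390 → total 573.
  Any other capacity-feasible assignment to {#1, #2} ships for at least 183.
Total demand is 30 and no other set of sites has combined capacity ≥ 30, so {#1, #2} is the only feasible choice of open sites. Minimum: 573.

573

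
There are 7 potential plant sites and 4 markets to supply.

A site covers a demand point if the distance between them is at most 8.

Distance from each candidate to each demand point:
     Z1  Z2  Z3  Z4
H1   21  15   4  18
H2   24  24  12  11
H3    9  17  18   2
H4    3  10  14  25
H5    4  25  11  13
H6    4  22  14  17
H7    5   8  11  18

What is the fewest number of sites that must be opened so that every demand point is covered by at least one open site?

Coverage sets (demand points within 8 of each site):
  H1: {Z3}
  H2: {}
  H3: {Z4}
  H4: {Z1}
  H5: {Z1}
  H6: {Z1}
  H7: {Z1, Z2}
No 2 sites suffice: every size-2 union leaves at least one demand point uncovered.
But {H1, H3, H7} covers everything, so the minimum is 3.

3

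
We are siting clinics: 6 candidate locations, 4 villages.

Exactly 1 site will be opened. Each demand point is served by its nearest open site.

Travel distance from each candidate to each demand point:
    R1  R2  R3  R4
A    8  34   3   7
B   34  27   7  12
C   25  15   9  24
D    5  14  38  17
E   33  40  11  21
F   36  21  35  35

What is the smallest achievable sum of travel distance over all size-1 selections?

52

Open {A}.
  R1→A 8, R2→A 34, R3→A 3, R4→A 7  ⇒ total 52.
Compare {C}: total 73.
Compare {D}: total 74.
No size-1 selection does better; minimum is 52.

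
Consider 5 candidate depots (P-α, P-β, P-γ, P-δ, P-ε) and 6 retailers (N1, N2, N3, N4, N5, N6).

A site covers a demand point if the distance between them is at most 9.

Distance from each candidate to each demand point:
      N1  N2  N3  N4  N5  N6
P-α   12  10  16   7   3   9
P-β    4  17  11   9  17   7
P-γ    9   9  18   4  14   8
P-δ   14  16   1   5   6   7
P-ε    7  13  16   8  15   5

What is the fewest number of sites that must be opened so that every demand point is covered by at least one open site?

Coverage sets (demand points within 9 of each site):
  P-α: {N4, N5, N6}
  P-β: {N1, N4, N6}
  P-γ: {N1, N2, N4, N6}
  P-δ: {N3, N4, N5, N6}
  P-ε: {N1, N4, N6}
No single site covers all 6 demand points.
But {P-γ, P-δ} covers everything, so the minimum is 2.

2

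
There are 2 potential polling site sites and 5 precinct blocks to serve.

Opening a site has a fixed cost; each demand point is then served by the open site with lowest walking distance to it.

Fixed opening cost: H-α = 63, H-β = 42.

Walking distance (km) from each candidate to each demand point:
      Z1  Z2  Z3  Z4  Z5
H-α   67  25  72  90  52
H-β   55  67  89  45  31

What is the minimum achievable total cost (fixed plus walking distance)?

Open {H-β}: assign each demand point to its cheapest open site.
  Z1→H-β 55, Z2→H-β 67, Z3→H-β 89, Z4→H-β 45, Z5→H-β 31
  walking distance 287, fixed 42 → total 329.
Compare {H-α, H-β}: walking distance 228 + fixed 105 = 333.
Compare {H-α}: walking distance 306 + fixed 63 = 369.

329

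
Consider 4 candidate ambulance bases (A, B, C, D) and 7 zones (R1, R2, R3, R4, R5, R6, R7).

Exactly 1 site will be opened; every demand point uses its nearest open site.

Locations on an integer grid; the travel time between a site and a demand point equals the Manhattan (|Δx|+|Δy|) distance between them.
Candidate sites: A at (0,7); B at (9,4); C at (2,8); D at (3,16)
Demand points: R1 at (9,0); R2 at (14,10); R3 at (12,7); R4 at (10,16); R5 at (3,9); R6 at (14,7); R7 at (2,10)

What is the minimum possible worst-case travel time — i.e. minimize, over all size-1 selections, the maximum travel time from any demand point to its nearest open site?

13

Open {B}.
  Farthest demand point is R4 at travel time 13 (to B); all others are ≤ 13.
With {C} the worst case is 16.
With {A} the worst case is 19.
No size-1 selection achieves below 13.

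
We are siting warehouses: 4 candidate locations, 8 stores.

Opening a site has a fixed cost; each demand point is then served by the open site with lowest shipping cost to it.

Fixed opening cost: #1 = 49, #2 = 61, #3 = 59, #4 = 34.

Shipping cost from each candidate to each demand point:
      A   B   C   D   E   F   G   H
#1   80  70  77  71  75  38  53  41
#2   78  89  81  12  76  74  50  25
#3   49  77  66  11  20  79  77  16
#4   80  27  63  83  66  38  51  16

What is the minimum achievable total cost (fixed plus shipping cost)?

Open {#3, #4}: assign each demand point to its cheapest open site.
  A→#3 49, B→#4 27, C→#4 63, D→#3 11, E→#3 20, F→#4 38, G→#4 51, H→#3 16
  shipping cost 275, fixed 93 → total 368.
Compare {#1, #3, #4}: shipping cost 275 + fixed 142 = 417.
Compare {#2, #3, #4}: shipping cost 274 + fixed 154 = 428.
Compare {#1, #3}: shipping cost 323 + fixed 108 = 431.
All other subsets cost ≥ 417. Minimum total cost: 368.

368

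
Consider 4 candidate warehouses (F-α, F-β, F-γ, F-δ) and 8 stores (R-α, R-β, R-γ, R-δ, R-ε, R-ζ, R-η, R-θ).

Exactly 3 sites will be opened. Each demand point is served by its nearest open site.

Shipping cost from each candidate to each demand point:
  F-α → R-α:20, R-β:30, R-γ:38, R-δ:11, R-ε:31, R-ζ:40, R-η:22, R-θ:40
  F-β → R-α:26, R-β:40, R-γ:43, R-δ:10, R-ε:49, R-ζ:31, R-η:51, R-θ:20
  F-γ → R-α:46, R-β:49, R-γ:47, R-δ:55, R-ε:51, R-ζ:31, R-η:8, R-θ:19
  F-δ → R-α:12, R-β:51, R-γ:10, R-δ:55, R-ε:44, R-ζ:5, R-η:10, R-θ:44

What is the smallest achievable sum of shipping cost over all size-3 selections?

126

Open {F-α, F-γ, F-δ}.
  R-α→F-δ 12, R-β→F-α 30, R-γ→F-δ 10, R-δ→F-α 11, R-ε→F-α 31, R-ζ→F-δ 5, R-η→F-γ 8, R-θ→F-γ 19  ⇒ total 126.
Compare {F-α, F-β, F-δ}: total 128.
Compare {F-β, F-γ, F-δ}: total 148.
No size-3 selection does better; minimum is 126.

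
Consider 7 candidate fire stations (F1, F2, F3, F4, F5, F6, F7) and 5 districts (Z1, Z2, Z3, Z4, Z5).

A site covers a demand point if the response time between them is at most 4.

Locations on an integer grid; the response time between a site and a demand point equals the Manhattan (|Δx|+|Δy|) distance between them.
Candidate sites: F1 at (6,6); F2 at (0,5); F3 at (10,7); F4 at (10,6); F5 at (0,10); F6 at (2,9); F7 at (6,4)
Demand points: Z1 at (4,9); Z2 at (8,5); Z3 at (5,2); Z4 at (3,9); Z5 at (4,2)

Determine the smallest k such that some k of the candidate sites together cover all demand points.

Coverage sets (demand points within 4 of each site):
  F1: {Z2}
  F2: {}
  F3: {Z2}
  F4: {Z2}
  F5: {Z4}
  F6: {Z1, Z4}
  F7: {Z2, Z3, Z5}
No single site covers all 5 demand points.
But {F6, F7} covers everything, so the minimum is 2.

2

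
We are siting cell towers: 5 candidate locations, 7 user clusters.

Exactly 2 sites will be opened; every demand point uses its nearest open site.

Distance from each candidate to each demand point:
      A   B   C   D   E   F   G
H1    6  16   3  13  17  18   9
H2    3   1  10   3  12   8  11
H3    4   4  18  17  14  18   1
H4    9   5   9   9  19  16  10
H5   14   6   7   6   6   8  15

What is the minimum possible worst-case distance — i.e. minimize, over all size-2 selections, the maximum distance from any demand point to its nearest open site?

Open {H3, H5}.
  Farthest demand point is F at distance 8 (to H5); all others are ≤ 8.
With {H1, H5} the worst case is 9.
With {H4, H5} the worst case is 10.
No size-2 selection achieves below 8.

8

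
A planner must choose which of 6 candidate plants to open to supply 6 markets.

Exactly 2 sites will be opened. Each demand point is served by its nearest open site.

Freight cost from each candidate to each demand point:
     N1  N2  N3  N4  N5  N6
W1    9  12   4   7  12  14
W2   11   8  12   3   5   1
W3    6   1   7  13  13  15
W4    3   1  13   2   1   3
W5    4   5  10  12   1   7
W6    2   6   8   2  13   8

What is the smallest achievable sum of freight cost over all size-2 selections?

14

Open {W1, W4}.
  N1→W4 3, N2→W4 1, N3→W1 4, N4→W4 2, N5→W4 1, N6→W4 3  ⇒ total 14.
Compare {W3, W4}: total 17.
Compare {W4, W6}: total 17.
No size-2 selection does better; minimum is 14.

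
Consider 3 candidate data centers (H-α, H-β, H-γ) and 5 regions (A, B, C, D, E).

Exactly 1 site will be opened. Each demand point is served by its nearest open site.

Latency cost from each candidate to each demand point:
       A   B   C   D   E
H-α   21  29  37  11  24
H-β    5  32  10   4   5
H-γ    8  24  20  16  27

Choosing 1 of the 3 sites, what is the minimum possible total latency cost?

56

Open {H-β}.
  A→H-β 5, B→H-β 32, C→H-β 10, D→H-β 4, E→H-β 5  ⇒ total 56.
Compare {H-γ}: total 95.
Compare {H-α}: total 122.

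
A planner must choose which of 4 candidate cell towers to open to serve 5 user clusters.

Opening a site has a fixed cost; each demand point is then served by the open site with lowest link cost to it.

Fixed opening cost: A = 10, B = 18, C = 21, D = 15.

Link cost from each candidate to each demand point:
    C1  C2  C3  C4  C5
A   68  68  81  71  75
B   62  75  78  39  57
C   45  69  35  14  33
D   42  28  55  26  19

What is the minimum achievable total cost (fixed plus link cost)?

Open {C, D}: assign each demand point to its cheapest open site.
  C1→D 42, C2→D 28, C3→C 35, C4→C 14, C5→D 19
  link cost 138, fixed 36 → total 174.
Compare {A, C, D}: link cost 138 + fixed 46 = 184.
Compare {D}: link cost 170 + fixed 15 = 185.
Compare {B, C, D}: link cost 138 + fixed 54 = 192.
All other subsets cost ≥ 184. Minimum total cost: 174.

174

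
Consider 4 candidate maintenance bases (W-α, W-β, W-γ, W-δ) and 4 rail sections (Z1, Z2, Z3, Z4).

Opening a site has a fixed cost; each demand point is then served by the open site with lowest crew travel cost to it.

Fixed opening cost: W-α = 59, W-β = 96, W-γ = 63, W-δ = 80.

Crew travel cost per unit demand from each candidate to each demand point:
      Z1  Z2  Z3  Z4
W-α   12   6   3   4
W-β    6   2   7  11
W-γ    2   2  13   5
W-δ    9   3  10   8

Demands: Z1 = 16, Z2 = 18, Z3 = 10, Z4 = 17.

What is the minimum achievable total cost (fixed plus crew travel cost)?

288

Open {W-α, W-γ}: assign each demand point to its cheapest open site.
  Z1→W-γ 16×2=32, Z2→W-γ 18×2=36, Z3→W-α 10×3=30, Z4→W-α 17×4=68
  crew travel cost 166, fixed 122 → total 288.
Compare {W-γ}: crew travel cost 283 + fixed 63 = 346.
Compare {W-α, W-γ, W-δ}: crew travel cost 166 + fixed 202 = 368.
Compare {W-β, W-γ}: crew travel cost 223 + fixed 159 = 382.
All other subsets cost ≥ 346. Minimum total cost: 288.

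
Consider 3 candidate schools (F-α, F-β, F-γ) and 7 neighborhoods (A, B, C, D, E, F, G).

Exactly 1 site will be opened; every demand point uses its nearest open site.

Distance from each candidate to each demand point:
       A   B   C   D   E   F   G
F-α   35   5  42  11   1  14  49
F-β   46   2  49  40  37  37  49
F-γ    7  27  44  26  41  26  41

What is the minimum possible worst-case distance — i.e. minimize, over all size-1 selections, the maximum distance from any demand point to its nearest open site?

Open {F-γ}.
  Farthest demand point is C at distance 44 (to F-γ); all others are ≤ 44.
With {F-α} the worst case is 49.
With {F-β} the worst case is 49.
No size-1 selection achieves below 44.

44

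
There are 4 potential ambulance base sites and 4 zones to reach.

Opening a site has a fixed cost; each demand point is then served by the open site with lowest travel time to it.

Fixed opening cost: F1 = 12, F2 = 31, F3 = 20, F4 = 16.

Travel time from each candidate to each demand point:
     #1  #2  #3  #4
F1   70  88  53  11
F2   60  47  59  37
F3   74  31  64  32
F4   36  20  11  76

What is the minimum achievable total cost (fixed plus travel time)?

Open {F1, F4}: assign each demand point to its cheapest open site.
  #1→F4 36, #2→F4 20, #3→F4 11, #4→F1 11
  travel time 78, fixed 28 → total 106.
Compare {F1, F3, F4}: travel time 78 + fixed 48 = 126.
Compare {F3, F4}: travel time 99 + fixed 36 = 135.
Compare {F1, F2, F4}: travel time 78 + fixed 59 = 137.
All other subsets cost ≥ 126. Minimum total cost: 106.

106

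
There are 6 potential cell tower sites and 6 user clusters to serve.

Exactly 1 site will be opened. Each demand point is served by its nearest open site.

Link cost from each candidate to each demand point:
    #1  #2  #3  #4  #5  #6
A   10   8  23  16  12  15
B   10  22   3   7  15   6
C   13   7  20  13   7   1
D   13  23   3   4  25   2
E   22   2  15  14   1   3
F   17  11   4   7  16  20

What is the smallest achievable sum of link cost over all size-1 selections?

57

Open {E}.
  #1→E 22, #2→E 2, #3→E 15, #4→E 14, #5→E 1, #6→E 3  ⇒ total 57.
Compare {C}: total 61.
Compare {B}: total 63.
No size-1 selection does better; minimum is 57.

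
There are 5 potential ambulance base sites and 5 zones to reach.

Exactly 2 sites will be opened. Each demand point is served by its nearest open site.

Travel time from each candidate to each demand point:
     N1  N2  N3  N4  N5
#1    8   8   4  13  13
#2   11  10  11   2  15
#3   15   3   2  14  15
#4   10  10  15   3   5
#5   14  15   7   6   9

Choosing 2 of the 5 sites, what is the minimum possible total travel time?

23

Open {#3, #4}.
  N1→#4 10, N2→#3 3, N3→#3 2, N4→#4 3, N5→#4 5  ⇒ total 23.
Compare {#1, #4}: total 28.
Compare {#2, #3}: total 33.
No size-2 selection does better; minimum is 23.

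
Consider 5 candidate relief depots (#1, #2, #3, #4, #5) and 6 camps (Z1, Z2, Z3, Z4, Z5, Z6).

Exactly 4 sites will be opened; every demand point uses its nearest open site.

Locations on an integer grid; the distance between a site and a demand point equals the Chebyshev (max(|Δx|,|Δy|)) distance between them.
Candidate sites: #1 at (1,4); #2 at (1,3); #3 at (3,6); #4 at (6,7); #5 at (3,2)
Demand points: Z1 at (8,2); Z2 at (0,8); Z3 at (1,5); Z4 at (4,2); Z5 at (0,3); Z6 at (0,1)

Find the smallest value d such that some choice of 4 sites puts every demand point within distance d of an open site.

Open {#1, #2, #3, #4}.
  Farthest demand point is Z1 at distance 5 (to #3); all others are ≤ 5.
With {#1, #2, #3, #5} the worst case is 5.
With {#1, #2, #4, #5} the worst case is 5.
No size-4 selection achieves below 5.

5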